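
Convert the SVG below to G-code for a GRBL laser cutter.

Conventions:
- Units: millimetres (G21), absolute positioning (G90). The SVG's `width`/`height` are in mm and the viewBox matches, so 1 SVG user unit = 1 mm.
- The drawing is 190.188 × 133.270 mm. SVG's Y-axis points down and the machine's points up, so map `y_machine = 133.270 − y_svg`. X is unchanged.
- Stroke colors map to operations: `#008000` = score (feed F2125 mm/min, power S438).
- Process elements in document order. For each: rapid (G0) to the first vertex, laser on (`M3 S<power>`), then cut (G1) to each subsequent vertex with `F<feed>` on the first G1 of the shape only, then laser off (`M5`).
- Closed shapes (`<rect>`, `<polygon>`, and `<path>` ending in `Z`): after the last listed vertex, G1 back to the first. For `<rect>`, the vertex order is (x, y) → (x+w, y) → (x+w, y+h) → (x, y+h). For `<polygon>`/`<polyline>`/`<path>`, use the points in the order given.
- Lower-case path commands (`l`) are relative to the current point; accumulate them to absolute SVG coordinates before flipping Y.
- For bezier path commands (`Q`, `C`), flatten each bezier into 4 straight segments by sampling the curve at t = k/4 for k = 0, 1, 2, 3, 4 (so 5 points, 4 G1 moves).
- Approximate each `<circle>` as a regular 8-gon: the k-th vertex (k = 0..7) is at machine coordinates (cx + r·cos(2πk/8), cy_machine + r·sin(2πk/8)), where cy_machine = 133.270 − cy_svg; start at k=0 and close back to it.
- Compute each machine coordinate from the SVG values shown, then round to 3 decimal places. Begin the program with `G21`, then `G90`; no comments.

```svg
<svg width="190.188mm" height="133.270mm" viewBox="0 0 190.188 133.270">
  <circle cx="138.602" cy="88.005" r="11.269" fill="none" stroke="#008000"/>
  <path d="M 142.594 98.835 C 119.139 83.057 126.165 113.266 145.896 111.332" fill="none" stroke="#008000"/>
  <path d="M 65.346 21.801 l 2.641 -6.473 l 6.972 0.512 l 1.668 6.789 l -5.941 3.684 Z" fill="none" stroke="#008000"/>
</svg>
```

viewBox `0 0 190.188 133.270` with mm width/height → 1 unit = 1 mm. Flip: y_m = 133.270 − y_svg.

**Shape 1** — `<circle>` circle, stroke `#008000` → score (S438, F2125). Machine vertices: (149.871,45.265) → (146.570,53.233) → (138.602,56.534) → (130.634,53.233) → (127.333,45.265) → (130.634,37.297) → (138.602,33.996) → (146.570,37.297) → (149.871,45.265). Closed: final G1 returns to the first vertex.

**Shape 2** — `<path>` cubic bezier, stroke `#008000` → score (S438, F2125). Control points (SVG): P0=(142.594,98.835), P1=(119.139,83.057), P2=(126.165,113.266), P3=(145.896,111.332); sampled at t=k/4. Machine vertices: (142.594,34.435) → (130.440,38.867) → (128.050,33.378) → (133.758,25.294) → (145.896,21.938). Open path.

**Shape 3** — `<path>` regular polygon, stroke `#008000` → score (S438, F2125). Machine vertices: (65.346,111.469) → (67.987,117.942) → (74.959,117.430) → (76.627,110.641) → (70.686,106.957) → (65.346,111.469). Closed: final G1 returns to the first vertex.

G21
G90
G0 X149.871 Y45.265
M3 S438
G1 X146.570 Y53.233 F2125
G1 X138.602 Y56.534
G1 X130.634 Y53.233
G1 X127.333 Y45.265
G1 X130.634 Y37.297
G1 X138.602 Y33.996
G1 X146.570 Y37.297
G1 X149.871 Y45.265
M5
G0 X142.594 Y34.435
M3 S438
G1 X130.440 Y38.867 F2125
G1 X128.050 Y33.378
G1 X133.758 Y25.294
G1 X145.896 Y21.938
M5
G0 X65.346 Y111.469
M3 S438
G1 X67.987 Y117.942 F2125
G1 X74.959 Y117.430
G1 X76.627 Y110.641
G1 X70.686 Y106.957
G1 X65.346 Y111.469
M5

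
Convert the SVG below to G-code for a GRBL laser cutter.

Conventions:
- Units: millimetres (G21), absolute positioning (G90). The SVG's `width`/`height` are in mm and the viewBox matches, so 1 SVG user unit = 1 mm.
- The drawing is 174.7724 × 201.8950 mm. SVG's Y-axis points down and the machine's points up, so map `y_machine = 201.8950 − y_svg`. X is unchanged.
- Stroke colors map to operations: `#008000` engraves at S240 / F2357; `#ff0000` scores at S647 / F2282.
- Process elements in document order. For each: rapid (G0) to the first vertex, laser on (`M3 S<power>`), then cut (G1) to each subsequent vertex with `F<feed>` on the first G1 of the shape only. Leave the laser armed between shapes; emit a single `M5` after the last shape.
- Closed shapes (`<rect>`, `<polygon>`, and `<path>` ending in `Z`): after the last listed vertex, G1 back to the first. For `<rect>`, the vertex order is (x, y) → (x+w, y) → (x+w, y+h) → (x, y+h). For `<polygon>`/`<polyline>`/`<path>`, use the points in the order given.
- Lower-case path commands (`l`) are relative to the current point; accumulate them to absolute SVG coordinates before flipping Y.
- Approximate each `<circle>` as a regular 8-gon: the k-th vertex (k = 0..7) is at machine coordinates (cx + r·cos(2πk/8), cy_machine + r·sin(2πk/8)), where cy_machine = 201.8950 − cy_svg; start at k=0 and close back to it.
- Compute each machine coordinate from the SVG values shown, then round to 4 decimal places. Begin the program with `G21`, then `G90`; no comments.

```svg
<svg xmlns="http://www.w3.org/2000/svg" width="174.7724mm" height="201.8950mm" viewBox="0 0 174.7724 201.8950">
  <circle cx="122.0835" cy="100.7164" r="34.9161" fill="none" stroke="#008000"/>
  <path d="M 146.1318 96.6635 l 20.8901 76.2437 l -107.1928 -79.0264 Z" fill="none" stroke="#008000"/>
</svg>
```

G21
G90
G0 X156.9996 Y101.1786
M3 S240
G1 X146.7729 Y125.8680 F2357
G1 X122.0835 Y136.0947
G1 X97.3941 Y125.8680
G1 X87.1674 Y101.1786
G1 X97.3941 Y76.4892
G1 X122.0835 Y66.2625
G1 X146.7729 Y76.4892
G1 X156.9996 Y101.1786
G0 X146.1318 Y105.2315
M3 S240
G1 X167.0219 Y28.9878 F2357
G1 X59.8291 Y108.0142
G1 X146.1318 Y105.2315
M5

1 u = 1 mm; y_m = 201.8950 − y.

[1] `<circle>` circle, #008000→engrave S240 F2357: (156.9996,101.1786) → (146.7729,125.8680) → (122.0835,136.0947) → (97.3941,125.8680) → (87.1674,101.1786) → (97.3941,76.4892) → (122.0835,66.2625) → (146.7729,76.4892) → (156.9996,101.1786) (closed)

[2] `<path>` closed polygon, #008000→engrave S240 F2357: (146.1318,105.2315) → (167.0219,28.9878) → (59.8291,108.0142) → (146.1318,105.2315) (closed)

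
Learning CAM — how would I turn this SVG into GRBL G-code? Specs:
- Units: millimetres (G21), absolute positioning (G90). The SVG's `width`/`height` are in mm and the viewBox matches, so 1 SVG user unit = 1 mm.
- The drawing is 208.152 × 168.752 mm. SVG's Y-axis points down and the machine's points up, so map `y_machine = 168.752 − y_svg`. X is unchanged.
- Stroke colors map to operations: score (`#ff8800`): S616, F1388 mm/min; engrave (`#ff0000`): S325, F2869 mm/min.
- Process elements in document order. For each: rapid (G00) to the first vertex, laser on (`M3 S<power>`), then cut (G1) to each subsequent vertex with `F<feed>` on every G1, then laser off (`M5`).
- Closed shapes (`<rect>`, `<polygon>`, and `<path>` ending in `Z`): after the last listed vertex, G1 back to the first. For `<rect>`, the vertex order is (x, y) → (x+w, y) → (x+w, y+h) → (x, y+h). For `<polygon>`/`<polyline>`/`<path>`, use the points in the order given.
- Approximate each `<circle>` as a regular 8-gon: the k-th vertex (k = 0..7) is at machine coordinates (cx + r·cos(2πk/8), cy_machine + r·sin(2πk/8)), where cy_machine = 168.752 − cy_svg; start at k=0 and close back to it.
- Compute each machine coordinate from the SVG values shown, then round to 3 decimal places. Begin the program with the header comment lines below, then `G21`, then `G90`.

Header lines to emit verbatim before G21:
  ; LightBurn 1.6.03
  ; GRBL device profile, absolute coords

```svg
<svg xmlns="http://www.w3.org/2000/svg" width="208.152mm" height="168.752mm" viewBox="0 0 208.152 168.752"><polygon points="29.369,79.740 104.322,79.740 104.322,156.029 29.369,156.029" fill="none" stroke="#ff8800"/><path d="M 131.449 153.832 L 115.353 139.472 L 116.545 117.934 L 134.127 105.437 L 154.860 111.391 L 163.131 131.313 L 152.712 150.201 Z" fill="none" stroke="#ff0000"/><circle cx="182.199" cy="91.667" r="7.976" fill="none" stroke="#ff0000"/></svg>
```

viewBox `0 0 208.152 168.752` with mm width/height → 1 unit = 1 mm. Flip: y_m = 168.752 − y_svg.

**Shape 1** — `<polygon>` rectangle, stroke `#ff8800` → score (S616, F1388). Machine vertices: (29.369,89.012) → (104.322,89.012) → (104.322,12.723) → (29.369,12.723) → (29.369,89.012). Closed: final G1 returns to the first vertex.

**Shape 2** — `<path>` regular polygon, stroke `#ff0000` → engrave (S325, F2869). Machine vertices: (131.449,14.920) → (115.353,29.280) → (116.545,50.818) → (134.127,63.315) → (154.860,57.361) → (163.131,37.439) → (152.712,18.551) → (131.449,14.920). Closed: final G1 returns to the first vertex.

**Shape 3** — `<circle>` circle, stroke `#ff0000` → engrave (S325, F2869). Machine vertices: (190.175,77.085) → (187.839,82.725) → (182.199,85.061) → (176.559,82.725) → (174.223,77.085) → (176.559,71.445) → (182.199,69.109) → (187.839,71.445) → (190.175,77.085). Closed: final G1 returns to the first vertex.

; LightBurn 1.6.03
; GRBL device profile, absolute coords
G21
G90
G00 X29.369 Y89.012
M3 S616
G1 X104.322 Y89.012 F1388
G1 X104.322 Y12.723 F1388
G1 X29.369 Y12.723 F1388
G1 X29.369 Y89.012 F1388
M5
G00 X131.449 Y14.920
M3 S325
G1 X115.353 Y29.280 F2869
G1 X116.545 Y50.818 F2869
G1 X134.127 Y63.315 F2869
G1 X154.860 Y57.361 F2869
G1 X163.131 Y37.439 F2869
G1 X152.712 Y18.551 F2869
G1 X131.449 Y14.920 F2869
M5
G00 X190.175 Y77.085
M3 S325
G1 X187.839 Y82.725 F2869
G1 X182.199 Y85.061 F2869
G1 X176.559 Y82.725 F2869
G1 X174.223 Y77.085 F2869
G1 X176.559 Y71.445 F2869
G1 X182.199 Y69.109 F2869
G1 X187.839 Y71.445 F2869
G1 X190.175 Y77.085 F2869
M5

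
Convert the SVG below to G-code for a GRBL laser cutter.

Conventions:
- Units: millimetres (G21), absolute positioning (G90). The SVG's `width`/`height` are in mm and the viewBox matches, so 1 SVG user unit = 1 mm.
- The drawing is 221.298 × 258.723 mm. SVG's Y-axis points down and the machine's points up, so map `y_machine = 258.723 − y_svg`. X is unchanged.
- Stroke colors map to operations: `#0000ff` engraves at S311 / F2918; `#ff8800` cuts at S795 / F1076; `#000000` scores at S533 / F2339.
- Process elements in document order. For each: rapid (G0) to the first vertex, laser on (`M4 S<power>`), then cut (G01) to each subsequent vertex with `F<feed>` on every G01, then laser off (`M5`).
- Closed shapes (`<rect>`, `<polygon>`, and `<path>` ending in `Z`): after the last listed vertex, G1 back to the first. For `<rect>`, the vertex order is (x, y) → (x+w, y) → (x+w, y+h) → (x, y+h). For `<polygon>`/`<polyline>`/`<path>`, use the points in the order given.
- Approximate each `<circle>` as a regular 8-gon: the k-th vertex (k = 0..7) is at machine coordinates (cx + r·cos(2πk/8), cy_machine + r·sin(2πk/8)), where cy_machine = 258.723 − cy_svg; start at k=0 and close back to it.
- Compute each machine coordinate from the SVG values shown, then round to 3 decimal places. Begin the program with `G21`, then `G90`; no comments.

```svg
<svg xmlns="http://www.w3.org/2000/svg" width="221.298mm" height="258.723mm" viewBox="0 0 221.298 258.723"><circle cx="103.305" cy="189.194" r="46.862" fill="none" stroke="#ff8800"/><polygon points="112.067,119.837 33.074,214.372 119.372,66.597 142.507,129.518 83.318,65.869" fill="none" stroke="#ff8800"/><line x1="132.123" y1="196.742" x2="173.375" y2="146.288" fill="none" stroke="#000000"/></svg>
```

G21
G90
G0 X150.167 Y69.529
M4 S795
G01 X136.441 Y102.665 F1076
G01 X103.305 Y116.391 F1076
G01 X70.169 Y102.665 F1076
G01 X56.443 Y69.529 F1076
G01 X70.169 Y36.393 F1076
G01 X103.305 Y22.667 F1076
G01 X136.441 Y36.393 F1076
G01 X150.167 Y69.529 F1076
M5
G0 X112.067 Y138.886
M4 S795
G01 X33.074 Y44.351 F1076
G01 X119.372 Y192.126 F1076
G01 X142.507 Y129.205 F1076
G01 X83.318 Y192.854 F1076
G01 X112.067 Y138.886 F1076
M5
G0 X132.123 Y61.981
M4 S533
G01 X173.375 Y112.435 F2339
M5

1 u = 1 mm; y_m = 258.723 − y.

[1] `<circle>` circle, #ff8800→cut S795 F1076: (150.167,69.529) → (136.441,102.665) → (103.305,116.391) → (70.169,102.665) → (56.443,69.529) → (70.169,36.393) → (103.305,22.667) → (136.441,36.393) → (150.167,69.529) (closed)

[2] `<polygon>` closed polygon, #ff8800→cut S795 F1076: (112.067,138.886) → (33.074,44.351) → (119.372,192.126) → (142.507,129.205) → (83.318,192.854) → (112.067,138.886) (closed)

[3] `<line>` line segment, #000000→score S533 F2339: (132.123,61.981) → (173.375,112.435)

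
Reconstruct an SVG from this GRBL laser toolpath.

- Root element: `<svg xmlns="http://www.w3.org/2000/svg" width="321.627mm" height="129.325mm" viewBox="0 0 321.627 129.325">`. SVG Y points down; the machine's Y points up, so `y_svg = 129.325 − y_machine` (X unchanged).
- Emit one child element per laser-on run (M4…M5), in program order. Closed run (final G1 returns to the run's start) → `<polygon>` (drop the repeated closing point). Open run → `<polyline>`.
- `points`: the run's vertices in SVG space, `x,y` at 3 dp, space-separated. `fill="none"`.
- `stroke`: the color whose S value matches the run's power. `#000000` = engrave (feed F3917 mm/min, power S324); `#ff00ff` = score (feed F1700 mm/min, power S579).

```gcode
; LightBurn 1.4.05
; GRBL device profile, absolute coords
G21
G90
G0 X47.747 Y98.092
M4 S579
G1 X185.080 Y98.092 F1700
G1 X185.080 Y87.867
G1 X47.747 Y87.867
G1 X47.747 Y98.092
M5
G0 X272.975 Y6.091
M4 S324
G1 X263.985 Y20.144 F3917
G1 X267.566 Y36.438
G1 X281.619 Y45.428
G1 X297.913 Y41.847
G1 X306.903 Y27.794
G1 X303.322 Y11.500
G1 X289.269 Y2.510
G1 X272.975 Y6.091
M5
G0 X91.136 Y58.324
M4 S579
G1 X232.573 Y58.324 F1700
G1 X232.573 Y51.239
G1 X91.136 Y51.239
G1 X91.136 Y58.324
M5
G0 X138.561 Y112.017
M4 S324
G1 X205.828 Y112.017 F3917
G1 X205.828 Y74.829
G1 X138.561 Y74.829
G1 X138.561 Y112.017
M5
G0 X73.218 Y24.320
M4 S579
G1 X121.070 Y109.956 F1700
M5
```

Each laser-on run becomes one SVG element. Flip Y back into SVG space with y_svg = 129.325 − y_machine.

Run 1: power S579 maps to stroke `#ff00ff` (score). The run returns to its start, so emit a `<polygon>` with points (Y-flipped): 47.747,31.233 185.080,31.233 185.080,41.458 47.747,41.458.

Run 2: S324 ⇒ engrave layer `#000000`. The run returns to its start, so emit a `<polygon>` with points (Y-flipped): 272.975,123.234 263.985,109.181 267.566,92.887 281.619,83.897 297.913,87.478 306.903,101.531 303.322,117.825 289.269,126.815.

Run 3: the run's S579 means `#ff00ff` (score). The run returns to its start, so emit a `<polygon>` with points (Y-flipped): 91.136,71.001 232.573,71.001 232.573,78.086 91.136,78.086.

Run 4: S324 ⇒ engrave layer `#000000`. The run returns to its start, so emit a `<polygon>` with points (Y-flipped): 138.561,17.308 205.828,17.308 205.828,54.496 138.561,54.496.

Run 5: S579 ⇒ score layer `#ff00ff`. The run is open, so emit a `<polyline>` with points (Y-flipped): 73.218,105.005 121.070,19.369.

<svg xmlns="http://www.w3.org/2000/svg" width="321.627mm" height="129.325mm" viewBox="0 0 321.627 129.325">
  <polygon points="47.747,31.233 185.080,31.233 185.080,41.458 47.747,41.458" fill="none" stroke="#ff00ff"/>
  <polygon points="272.975,123.234 263.985,109.181 267.566,92.887 281.619,83.897 297.913,87.478 306.903,101.531 303.322,117.825 289.269,126.815" fill="none" stroke="#000000"/>
  <polygon points="91.136,71.001 232.573,71.001 232.573,78.086 91.136,78.086" fill="none" stroke="#ff00ff"/>
  <polygon points="138.561,17.308 205.828,17.308 205.828,54.496 138.561,54.496" fill="none" stroke="#000000"/>
  <polyline points="73.218,105.005 121.070,19.369" fill="none" stroke="#ff00ff"/>
</svg>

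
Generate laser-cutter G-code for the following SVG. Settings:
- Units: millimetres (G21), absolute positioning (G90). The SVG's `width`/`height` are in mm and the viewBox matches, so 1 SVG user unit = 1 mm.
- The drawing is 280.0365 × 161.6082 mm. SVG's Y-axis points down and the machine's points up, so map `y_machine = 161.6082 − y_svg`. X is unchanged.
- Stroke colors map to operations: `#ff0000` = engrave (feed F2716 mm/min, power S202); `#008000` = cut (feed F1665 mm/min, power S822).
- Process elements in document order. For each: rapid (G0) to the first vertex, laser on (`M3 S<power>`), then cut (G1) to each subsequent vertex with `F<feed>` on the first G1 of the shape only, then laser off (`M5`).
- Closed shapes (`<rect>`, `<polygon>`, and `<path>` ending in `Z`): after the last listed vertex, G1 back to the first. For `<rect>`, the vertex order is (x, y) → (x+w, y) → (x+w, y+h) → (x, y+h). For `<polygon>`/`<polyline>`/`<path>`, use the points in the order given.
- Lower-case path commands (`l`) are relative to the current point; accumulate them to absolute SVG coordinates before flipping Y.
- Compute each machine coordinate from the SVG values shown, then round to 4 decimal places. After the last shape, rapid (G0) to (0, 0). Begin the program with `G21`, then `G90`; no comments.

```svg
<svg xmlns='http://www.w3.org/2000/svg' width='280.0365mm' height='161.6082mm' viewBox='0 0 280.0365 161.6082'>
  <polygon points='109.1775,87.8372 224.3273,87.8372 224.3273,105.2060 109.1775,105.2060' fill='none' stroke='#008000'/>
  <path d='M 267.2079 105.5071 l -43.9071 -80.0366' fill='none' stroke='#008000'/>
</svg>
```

Since the viewBox matches the mm dimensions, user units are millimetres directly. The only transform is the Y-flip y_m = 161.6082 − y_svg.

Shape 1 is a rectangle drawn with `<polygon>`. Its stroke #008000 means cut at S822, F1665. After flipping Y the toolpath is (109.1775,73.7710) → (224.3273,73.7710) → (224.3273,56.4022) → (109.1775,56.4022) → (109.1775,73.7710), returning to the start.

Shape 2 is a line segment drawn with `<path>`. Its stroke #008000 means cut at S822, F1665. After flipping Y the toolpath is (267.2079,56.1011) → (223.3008,136.1377).

G21
G90
G0 X109.1775 Y73.7710
M3 S822
G1 X224.3273 Y73.7710 F1665
G1 X224.3273 Y56.4022
G1 X109.1775 Y56.4022
G1 X109.1775 Y73.7710
M5
G0 X267.2079 Y56.1011
M3 S822
G1 X223.3008 Y136.1377 F1665
M5
G0 X0.0000 Y0.0000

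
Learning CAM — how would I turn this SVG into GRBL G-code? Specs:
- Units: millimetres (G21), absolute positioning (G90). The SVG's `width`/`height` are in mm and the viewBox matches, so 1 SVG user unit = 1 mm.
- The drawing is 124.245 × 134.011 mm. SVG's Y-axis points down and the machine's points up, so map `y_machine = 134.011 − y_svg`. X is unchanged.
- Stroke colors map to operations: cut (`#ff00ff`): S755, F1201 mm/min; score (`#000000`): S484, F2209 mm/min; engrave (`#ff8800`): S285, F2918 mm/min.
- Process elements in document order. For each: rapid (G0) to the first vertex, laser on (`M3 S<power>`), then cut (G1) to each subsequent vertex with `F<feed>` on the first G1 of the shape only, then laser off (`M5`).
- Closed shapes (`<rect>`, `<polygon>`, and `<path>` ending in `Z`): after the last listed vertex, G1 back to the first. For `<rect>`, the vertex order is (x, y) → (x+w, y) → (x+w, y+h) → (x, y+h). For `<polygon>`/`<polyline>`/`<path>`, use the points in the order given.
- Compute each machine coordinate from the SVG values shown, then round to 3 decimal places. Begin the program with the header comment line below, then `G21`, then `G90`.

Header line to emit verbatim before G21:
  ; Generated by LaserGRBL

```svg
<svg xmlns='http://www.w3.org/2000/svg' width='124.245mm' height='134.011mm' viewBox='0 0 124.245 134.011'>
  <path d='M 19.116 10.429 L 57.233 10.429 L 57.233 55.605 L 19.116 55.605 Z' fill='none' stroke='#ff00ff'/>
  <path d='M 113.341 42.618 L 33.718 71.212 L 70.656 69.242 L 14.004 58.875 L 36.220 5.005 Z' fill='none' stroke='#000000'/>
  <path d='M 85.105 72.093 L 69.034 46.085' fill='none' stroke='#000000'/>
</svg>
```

; Generated by LaserGRBL
G21
G90
G0 X19.116 Y123.582
M3 S755
G1 X57.233 Y123.582 F1201
G1 X57.233 Y78.406
G1 X19.116 Y78.406
G1 X19.116 Y123.582
M5
G0 X113.341 Y91.393
M3 S484
G1 X33.718 Y62.799 F2209
G1 X70.656 Y64.769
G1 X14.004 Y75.136
G1 X36.220 Y129.006
G1 X113.341 Y91.393
M5
G0 X85.105 Y61.918
M3 S484
G1 X69.034 Y87.926 F2209
M5

viewBox `0 0 124.245 134.011` with mm width/height → 1 unit = 1 mm. Flip: y_m = 134.011 − y_svg.

**Shape 1** — `<path>` rectangle, stroke `#ff00ff` → cut (S755, F1201). Machine vertices: (19.116,123.582) → (57.233,123.582) → (57.233,78.406) → (19.116,78.406) → (19.116,123.582). Closed: final G1 returns to the first vertex.

**Shape 2** — `<path>` closed polygon, stroke `#000000` → score (S484, F2209). Machine vertices: (113.341,91.393) → (33.718,62.799) → (70.656,64.769) → (14.004,75.136) → (36.220,129.006) → (113.341,91.393). Closed: final G1 returns to the first vertex.

**Shape 3** — `<path>` line segment, stroke `#000000` → score (S484, F2209). Machine vertices: (85.105,61.918) → (69.034,87.926). Open path.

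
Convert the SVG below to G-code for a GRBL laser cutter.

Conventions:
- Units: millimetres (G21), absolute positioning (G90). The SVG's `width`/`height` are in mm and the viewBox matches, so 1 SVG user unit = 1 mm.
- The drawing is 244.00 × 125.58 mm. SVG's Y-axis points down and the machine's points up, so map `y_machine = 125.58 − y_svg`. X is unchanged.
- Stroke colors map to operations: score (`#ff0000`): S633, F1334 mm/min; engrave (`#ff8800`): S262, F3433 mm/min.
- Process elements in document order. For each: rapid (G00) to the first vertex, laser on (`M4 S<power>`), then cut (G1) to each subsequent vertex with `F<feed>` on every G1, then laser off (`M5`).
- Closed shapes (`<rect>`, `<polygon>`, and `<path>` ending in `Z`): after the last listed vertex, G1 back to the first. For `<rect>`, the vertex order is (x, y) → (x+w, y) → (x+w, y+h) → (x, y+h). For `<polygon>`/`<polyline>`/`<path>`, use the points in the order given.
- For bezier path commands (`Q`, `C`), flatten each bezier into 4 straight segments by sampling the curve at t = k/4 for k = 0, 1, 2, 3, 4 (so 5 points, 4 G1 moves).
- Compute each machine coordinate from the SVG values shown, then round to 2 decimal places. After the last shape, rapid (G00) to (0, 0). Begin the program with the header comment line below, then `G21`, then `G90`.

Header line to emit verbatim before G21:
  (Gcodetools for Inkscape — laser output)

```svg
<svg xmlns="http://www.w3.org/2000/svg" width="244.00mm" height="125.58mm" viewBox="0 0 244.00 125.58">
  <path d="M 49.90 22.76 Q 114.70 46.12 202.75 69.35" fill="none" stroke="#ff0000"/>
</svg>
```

(Gcodetools for Inkscape — laser output)
G21
G90
G00 X49.90 Y102.82
M4 S633
G1 X83.75 Y91.15 F1334
G1 X120.51 Y79.49 F1334
G1 X160.18 Y67.85 F1334
G1 X202.75 Y56.23 F1334
M5
G00 X0.00 Y0.00

viewBox `0 0 244.00 125.58` with mm width/height → 1 unit = 1 mm. Flip: y_m = 125.58 − y_svg.

**Shape 1** — `<path>` quadratic bezier, stroke `#ff0000` → score (S633, F1334). Control points (SVG): P0=(49.90,22.76), P1=(114.70,46.12), P2=(202.75,69.35); sampled at t=k/4. Machine vertices: (49.90,102.82) → (83.75,91.15) → (120.51,79.49) → (160.18,67.85) → (202.75,56.23). Open path.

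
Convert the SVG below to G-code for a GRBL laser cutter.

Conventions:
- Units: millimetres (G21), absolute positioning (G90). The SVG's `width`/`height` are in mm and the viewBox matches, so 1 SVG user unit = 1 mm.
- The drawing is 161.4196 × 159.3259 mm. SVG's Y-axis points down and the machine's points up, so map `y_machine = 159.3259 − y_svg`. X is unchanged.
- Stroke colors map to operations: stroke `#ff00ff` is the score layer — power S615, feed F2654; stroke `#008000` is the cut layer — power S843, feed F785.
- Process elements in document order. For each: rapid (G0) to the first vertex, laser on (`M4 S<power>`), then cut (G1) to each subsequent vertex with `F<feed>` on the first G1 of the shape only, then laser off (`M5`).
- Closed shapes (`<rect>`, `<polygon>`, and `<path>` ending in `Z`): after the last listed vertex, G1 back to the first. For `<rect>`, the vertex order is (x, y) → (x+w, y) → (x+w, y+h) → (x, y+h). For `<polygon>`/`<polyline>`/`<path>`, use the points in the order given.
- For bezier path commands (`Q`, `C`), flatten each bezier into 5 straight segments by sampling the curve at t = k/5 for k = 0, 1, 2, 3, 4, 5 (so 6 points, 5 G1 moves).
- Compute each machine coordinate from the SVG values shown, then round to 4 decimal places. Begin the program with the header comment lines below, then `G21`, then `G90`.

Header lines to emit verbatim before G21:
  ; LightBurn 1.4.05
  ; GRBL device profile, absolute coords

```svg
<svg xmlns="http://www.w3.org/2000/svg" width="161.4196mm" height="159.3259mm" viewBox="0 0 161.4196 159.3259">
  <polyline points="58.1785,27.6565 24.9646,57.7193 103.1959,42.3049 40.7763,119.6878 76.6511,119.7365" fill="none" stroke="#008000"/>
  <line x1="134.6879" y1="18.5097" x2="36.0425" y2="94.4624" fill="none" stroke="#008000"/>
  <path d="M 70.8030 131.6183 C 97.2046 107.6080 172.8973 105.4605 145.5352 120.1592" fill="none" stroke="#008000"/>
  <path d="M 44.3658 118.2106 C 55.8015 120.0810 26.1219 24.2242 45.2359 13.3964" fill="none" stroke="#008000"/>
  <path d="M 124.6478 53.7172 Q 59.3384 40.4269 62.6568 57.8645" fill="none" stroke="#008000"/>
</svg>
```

; LightBurn 1.4.05
; GRBL device profile, absolute coords
G21
G90
G0 X58.1785 Y131.6694
M4 S843
G1 X24.9646 Y101.6066 F785
G1 X103.1959 Y117.0210
G1 X40.7763 Y39.6381
G1 X76.6511 Y39.5894
M5
G0 X134.6879 Y140.8162
M4 S843
G1 X36.0425 Y64.8635 F785
M5
G0 X70.8030 Y27.7076
M4 S843
G1 X91.3401 Y39.5304 F785
G1 X116.3945 Y46.3469
G1 X138.6536 Y48.3979
G1 X150.8047 Y45.9242
G1 X145.5352 Y39.1667
M5
G0 X44.3658 Y41.1153
M4 S843
G1 X47.0127 Y50.2583 F785
G1 X44.1075 Y74.0835
G1 X39.9659 Y103.8186
G1 X38.9035 Y130.6914
G1 X45.2359 Y145.9295
M5
G0 X124.6478 Y105.6087
M4 S843
G1 X101.2692 Y109.6957 F785
G1 X83.3807 Y111.3245
G1 X70.9825 Y110.4950
G1 X64.0746 Y107.2073
G1 X62.6568 Y101.4614
M5

Since the viewBox matches the mm dimensions, user units are millimetres directly. The only transform is the Y-flip y_m = 159.3259 − y_svg.

Shape 1 is a open polyline drawn with `<polyline>`. Its stroke #008000 means cut at S843, F785. After flipping Y the toolpath is (58.1785,131.6694) → (24.9646,101.6066) → (103.1959,117.0210) → (40.7763,39.6381) → (76.6511,39.5894).

Shape 2 is a line segment drawn with `<line>`. Its stroke #008000 means cut at S843, F785. After flipping Y the toolpath is (134.6879,140.8162) → (36.0425,64.8635).

Shape 3 is a cubic bezier drawn with `<path>`. Its stroke #008000 means cut at S843, F785. After flipping Y the toolpath is (70.8030,27.7076) → (91.3401,39.5304) → (116.3945,46.3469) → (138.6536,48.3979) → (150.8047,45.9242) → (145.5352,39.1667).

Shape 4 is a cubic bezier drawn with `<path>`. Its stroke #008000 means cut at S843, F785. After flipping Y the toolpath is (44.3658,41.1153) → (47.0127,50.2583) → (44.1075,74.0835) → (39.9659,103.8186) → (38.9035,130.6914) → (45.2359,145.9295).

Shape 5 is a quadratic bezier drawn with `<path>`. Its stroke #008000 means cut at S843, F785. After flipping Y the toolpath is (124.6478,105.6087) → (101.2692,109.6957) → (83.3807,111.3245) → (70.9825,110.4950) → (64.0746,107.2073) → (62.6568,101.4614).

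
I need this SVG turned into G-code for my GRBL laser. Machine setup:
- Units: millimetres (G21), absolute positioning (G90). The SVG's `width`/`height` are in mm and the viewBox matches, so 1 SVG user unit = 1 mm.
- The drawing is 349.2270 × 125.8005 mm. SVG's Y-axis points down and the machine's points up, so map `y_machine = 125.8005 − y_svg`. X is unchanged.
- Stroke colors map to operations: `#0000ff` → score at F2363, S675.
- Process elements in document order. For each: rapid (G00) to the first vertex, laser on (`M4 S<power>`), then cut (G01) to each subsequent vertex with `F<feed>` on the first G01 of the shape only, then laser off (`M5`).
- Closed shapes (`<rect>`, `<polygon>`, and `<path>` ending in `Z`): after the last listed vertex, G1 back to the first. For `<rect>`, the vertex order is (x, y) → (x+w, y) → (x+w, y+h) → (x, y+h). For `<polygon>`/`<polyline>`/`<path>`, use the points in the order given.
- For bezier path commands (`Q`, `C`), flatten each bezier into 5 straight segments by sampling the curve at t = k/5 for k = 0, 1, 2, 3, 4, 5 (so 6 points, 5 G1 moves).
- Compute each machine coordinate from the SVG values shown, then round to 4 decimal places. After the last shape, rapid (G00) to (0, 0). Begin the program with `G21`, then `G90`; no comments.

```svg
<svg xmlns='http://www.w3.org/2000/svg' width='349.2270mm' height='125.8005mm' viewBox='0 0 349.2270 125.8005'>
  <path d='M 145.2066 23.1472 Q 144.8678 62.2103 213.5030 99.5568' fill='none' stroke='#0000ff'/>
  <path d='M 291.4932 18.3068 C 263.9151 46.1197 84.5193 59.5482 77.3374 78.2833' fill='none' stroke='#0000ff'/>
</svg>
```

viewBox `0 0 349.2270 125.8005` with mm width/height → 1 unit = 1 mm. Flip: y_m = 125.8005 − y_svg.

**Shape 1** — `<path>` quadratic bezier, stroke `#0000ff` → score (S675, F2363). Control points (SVG): P0=(145.2066,23.1472), P1=(144.8678,62.2103), P2=(213.5030,99.5568); sampled at t=k/5. Machine vertices: (145.2066,102.6533) → (147.8300,87.0967) → (155.9714,71.6775) → (169.6307,56.3956) → (188.8079,41.2510) → (213.5030,26.2437). Open path.

**Shape 2** — `<path>` cubic bezier, stroke `#0000ff` → score (S675, F2363). Control points (SVG): P0=(291.4932,18.3068), P1=(263.9151,46.1197), P2=(84.5193,59.5482), P3=(77.3374,78.2833); sampled at t=k/5. Machine vertices: (291.4932,107.4937) → (259.3205,92.3746) → (206.2650,79.7625) → (147.8803,68.7124) → (99.7200,58.2790) → (77.3374,47.5172). Open path.

G21
G90
G00 X145.2066 Y102.6533
M4 S675
G01 X147.8300 Y87.0967 F2363
G01 X155.9714 Y71.6775
G01 X169.6307 Y56.3956
G01 X188.8079 Y41.2510
G01 X213.5030 Y26.2437
M5
G00 X291.4932 Y107.4937
M4 S675
G01 X259.3205 Y92.3746 F2363
G01 X206.2650 Y79.7625
G01 X147.8803 Y68.7124
G01 X99.7200 Y58.2790
G01 X77.3374 Y47.5172
M5
G00 X0.0000 Y0.0000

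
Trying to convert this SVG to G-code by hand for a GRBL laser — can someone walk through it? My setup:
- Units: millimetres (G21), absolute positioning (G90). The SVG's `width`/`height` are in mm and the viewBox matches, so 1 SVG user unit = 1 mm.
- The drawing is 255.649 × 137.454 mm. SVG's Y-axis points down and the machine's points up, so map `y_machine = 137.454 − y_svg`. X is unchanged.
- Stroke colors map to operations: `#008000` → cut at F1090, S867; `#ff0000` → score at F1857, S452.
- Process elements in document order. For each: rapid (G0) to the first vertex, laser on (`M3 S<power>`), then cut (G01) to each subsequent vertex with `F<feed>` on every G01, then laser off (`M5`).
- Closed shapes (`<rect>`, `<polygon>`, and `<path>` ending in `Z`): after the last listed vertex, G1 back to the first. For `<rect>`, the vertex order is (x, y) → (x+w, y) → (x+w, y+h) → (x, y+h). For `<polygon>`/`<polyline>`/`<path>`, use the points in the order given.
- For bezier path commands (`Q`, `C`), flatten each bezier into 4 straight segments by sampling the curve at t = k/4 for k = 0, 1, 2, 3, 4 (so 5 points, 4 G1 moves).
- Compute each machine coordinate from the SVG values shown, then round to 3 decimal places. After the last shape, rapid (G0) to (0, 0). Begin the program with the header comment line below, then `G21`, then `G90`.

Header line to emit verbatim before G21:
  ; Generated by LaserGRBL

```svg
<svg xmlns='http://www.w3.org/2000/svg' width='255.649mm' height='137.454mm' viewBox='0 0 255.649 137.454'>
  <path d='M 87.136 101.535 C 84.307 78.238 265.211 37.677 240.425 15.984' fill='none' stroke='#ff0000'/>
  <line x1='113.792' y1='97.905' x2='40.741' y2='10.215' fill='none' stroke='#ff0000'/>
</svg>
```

; Generated by LaserGRBL
G21
G90
G0 X87.136 Y35.919
M3 S452
G01 X113.379 Y56.064 F1857
G01 X172.014 Y79.296 F1857
G01 X226.532 Y102.227 F1857
G01 X240.425 Y121.470 F1857
M5
G0 X113.792 Y39.549
M3 S452
G01 X40.741 Y127.239 F1857
M5
G0 X0.000 Y0.000

1 u = 1 mm; y_m = 137.454 − y.

[1] `<path>` cubic bezier, #ff0000→score S452 F1857: (87.136,35.919) → (113.379,56.064) → (172.014,79.296) → (226.532,102.227) → (240.425,121.470)

[2] `<line>` line segment, #ff0000→score S452 F1857: (113.792,39.549) → (40.741,127.239)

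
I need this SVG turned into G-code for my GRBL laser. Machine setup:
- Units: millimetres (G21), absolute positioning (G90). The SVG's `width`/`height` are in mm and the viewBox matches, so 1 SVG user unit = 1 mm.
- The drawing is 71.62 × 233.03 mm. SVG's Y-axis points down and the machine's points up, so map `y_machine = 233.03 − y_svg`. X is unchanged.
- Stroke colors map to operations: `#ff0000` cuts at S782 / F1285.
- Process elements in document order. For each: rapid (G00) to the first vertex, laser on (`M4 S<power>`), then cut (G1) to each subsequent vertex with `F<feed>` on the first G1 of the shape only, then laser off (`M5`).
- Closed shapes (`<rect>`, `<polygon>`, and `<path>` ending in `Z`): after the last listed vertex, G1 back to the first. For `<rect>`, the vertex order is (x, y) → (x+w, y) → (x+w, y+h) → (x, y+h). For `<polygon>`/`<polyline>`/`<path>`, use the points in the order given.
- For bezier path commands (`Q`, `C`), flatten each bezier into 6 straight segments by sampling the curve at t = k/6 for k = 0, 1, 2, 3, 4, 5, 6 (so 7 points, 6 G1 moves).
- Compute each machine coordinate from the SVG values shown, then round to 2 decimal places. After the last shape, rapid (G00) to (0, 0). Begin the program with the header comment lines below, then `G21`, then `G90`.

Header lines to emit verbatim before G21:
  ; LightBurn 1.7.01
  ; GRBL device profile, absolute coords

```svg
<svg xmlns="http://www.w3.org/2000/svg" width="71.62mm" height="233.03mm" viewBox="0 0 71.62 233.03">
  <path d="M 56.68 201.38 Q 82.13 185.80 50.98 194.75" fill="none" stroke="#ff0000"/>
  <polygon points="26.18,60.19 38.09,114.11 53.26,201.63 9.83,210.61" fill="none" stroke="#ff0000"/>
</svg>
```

; LightBurn 1.7.01
; GRBL device profile, absolute coords
G21
G90
G00 X56.68 Y31.65
M4 S782
G1 X63.59 Y36.16 F1285
G1 X67.36 Y39.31
G1 X67.98 Y41.10
G1 X65.46 Y41.52
G1 X59.79 Y40.58
G1 X50.98 Y38.28
M5
G00 X26.18 Y172.84
M4 S782
G1 X38.09 Y118.92 F1285
G1 X53.26 Y31.40
G1 X9.83 Y22.42
G1 X26.18 Y172.84
M5
G00 X0.00 Y0.00

viewBox `0 0 71.62 233.03` with mm width/height → 1 unit = 1 mm. Flip: y_m = 233.03 − y_svg.

**Shape 1** — `<path>` quadratic bezier, stroke `#ff0000` → cut (S782, F1285). Control points (SVG): P0=(56.68,201.38), P1=(82.13,185.80), P2=(50.98,194.75); sampled at t=k/6. Machine vertices: (56.68,31.65) → (63.59,36.16) → (67.36,39.31) → (67.98,41.10) → (65.46,41.52) → (59.79,40.58) → (50.98,38.28). Open path.

**Shape 2** — `<polygon>` closed polygon, stroke `#ff0000` → cut (S782, F1285). Machine vertices: (26.18,172.84) → (38.09,118.92) → (53.26,31.40) → (9.83,22.42) → (26.18,172.84). Closed: final G1 returns to the first vertex.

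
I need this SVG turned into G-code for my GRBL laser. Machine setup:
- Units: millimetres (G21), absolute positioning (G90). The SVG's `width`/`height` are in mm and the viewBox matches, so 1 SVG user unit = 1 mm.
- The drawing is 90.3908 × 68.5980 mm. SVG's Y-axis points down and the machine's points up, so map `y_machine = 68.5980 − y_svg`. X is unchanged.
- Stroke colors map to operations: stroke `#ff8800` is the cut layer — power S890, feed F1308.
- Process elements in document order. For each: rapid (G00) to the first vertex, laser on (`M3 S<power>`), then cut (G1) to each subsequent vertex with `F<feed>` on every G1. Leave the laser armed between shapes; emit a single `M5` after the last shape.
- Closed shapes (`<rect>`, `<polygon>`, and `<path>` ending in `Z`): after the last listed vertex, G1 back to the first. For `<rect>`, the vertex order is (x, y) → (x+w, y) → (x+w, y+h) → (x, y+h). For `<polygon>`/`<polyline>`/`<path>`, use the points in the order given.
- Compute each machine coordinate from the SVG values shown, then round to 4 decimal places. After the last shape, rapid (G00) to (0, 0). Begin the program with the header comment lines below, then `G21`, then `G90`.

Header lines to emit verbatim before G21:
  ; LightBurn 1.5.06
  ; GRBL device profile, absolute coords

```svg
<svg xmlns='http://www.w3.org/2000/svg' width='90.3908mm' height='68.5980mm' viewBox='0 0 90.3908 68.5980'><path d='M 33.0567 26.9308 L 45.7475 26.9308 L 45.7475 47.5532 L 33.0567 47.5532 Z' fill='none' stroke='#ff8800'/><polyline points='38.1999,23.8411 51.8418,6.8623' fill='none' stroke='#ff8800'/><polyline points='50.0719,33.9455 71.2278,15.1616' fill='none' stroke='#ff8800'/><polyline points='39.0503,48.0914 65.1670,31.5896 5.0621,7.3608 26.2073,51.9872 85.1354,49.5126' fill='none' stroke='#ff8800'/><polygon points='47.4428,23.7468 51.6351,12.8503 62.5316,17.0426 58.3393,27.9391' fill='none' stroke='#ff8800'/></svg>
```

1 u = 1 mm; y_m = 68.5980 − y.

[1] `<path>` rectangle, #ff8800→cut S890 F1308: (33.0567,41.6672) → (45.7475,41.6672) → (45.7475,21.0448) → (33.0567,21.0448) → (33.0567,41.6672) (closed)

[2] `<polyline>` line segment, #ff8800→cut S890 F1308: (38.1999,44.7569) → (51.8418,61.7357)

[3] `<polyline>` line segment, #ff8800→cut S890 F1308: (50.0719,34.6525) → (71.2278,53.4364)

[4] `<polyline>` open polyline, #ff8800→cut S890 F1308: (39.0503,20.5066) → (65.1670,37.0084) → (5.0621,61.2372) → (26.2073,16.6108) → (85.1354,19.0854)

[5] `<polygon>` regular polygon, #ff8800→cut S890 F1308: (47.4428,44.8512) → (51.6351,55.7477) → (62.5316,51.5554) → (58.3393,40.6589) → (47.4428,44.8512) (closed)

; LightBurn 1.5.06
; GRBL device profile, absolute coords
G21
G90
G00 X33.0567 Y41.6672
M3 S890
G1 X45.7475 Y41.6672 F1308
G1 X45.7475 Y21.0448 F1308
G1 X33.0567 Y21.0448 F1308
G1 X33.0567 Y41.6672 F1308
G00 X38.1999 Y44.7569
M3 S890
G1 X51.8418 Y61.7357 F1308
G00 X50.0719 Y34.6525
M3 S890
G1 X71.2278 Y53.4364 F1308
G00 X39.0503 Y20.5066
M3 S890
G1 X65.1670 Y37.0084 F1308
G1 X5.0621 Y61.2372 F1308
G1 X26.2073 Y16.6108 F1308
G1 X85.1354 Y19.0854 F1308
G00 X47.4428 Y44.8512
M3 S890
G1 X51.6351 Y55.7477 F1308
G1 X62.5316 Y51.5554 F1308
G1 X58.3393 Y40.6589 F1308
G1 X47.4428 Y44.8512 F1308
M5
G00 X0.0000 Y0.0000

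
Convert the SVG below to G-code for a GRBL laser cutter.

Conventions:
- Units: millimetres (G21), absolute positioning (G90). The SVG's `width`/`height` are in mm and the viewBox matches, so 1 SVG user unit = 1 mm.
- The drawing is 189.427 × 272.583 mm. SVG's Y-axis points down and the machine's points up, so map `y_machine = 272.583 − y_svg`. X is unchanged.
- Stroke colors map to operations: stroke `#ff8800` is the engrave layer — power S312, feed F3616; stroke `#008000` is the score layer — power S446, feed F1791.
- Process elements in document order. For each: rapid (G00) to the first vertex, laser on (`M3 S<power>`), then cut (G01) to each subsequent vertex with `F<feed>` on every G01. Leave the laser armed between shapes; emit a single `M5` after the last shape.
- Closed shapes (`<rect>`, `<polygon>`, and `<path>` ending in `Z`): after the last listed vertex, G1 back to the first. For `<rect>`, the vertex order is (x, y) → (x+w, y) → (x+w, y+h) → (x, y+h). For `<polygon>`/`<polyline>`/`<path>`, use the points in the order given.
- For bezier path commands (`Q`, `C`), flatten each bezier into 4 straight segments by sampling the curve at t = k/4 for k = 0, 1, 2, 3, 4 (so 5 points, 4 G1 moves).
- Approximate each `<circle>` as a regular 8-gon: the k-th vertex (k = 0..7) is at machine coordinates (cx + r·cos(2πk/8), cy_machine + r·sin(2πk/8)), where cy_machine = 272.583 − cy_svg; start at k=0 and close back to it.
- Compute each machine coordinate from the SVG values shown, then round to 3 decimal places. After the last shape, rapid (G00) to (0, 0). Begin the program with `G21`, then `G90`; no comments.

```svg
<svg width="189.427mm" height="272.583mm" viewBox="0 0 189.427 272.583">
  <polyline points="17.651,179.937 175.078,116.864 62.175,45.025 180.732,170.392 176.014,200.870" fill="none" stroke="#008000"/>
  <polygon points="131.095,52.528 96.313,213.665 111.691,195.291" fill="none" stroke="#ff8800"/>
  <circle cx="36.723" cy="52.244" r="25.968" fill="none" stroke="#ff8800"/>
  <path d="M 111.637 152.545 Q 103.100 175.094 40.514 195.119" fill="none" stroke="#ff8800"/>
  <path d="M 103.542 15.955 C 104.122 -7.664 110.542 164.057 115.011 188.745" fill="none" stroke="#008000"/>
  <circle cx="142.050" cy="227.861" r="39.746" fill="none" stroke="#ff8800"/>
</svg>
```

G21
G90
G00 X17.651 Y92.646
M3 S446
G01 X175.078 Y155.719 F1791
G01 X62.175 Y227.558 F1791
G01 X180.732 Y102.191 F1791
G01 X176.014 Y71.713 F1791
G00 X131.095 Y220.055
M3 S312
G01 X96.313 Y58.918 F3616
G01 X111.691 Y77.292 F3616
G01 X131.095 Y220.055 F3616
G00 X62.691 Y220.339
M3 S312
G01 X55.085 Y238.701 F3616
G01 X36.723 Y246.307 F3616
G01 X18.361 Y238.701 F3616
G01 X10.755 Y220.339 F3616
G01 X18.361 Y201.977 F3616
G01 X36.723 Y194.371 F3616
G01 X55.085 Y201.977 F3616
G01 X62.691 Y220.339 F3616
G00 X111.637 Y120.038
M3 S312
G01 X103.990 Y108.921 F3616
G01 X89.588 Y98.120 F3616
G01 X68.429 Y87.634 F3616
G01 X40.514 Y77.464 F3616
G00 X103.542 Y256.628
M3 S446
G01 X104.950 Y243.066 F1791
G01 X107.818 Y188.348 F1791
G01 X111.415 Y124.573 F1791
G01 X115.011 Y83.838 F1791
G00 X181.796 Y44.722
M3 S312
G01 X170.155 Y72.827 F3616
G01 X142.050 Y84.468 F3616
G01 X113.945 Y72.827 F3616
G01 X102.304 Y44.722 F3616
G01 X113.945 Y16.617 F3616
G01 X142.050 Y4.976 F3616
G01 X170.155 Y16.617 F3616
G01 X181.796 Y44.722 F3616
M5
G00 X0.000 Y0.000

1 u = 1 mm; y_m = 272.583 − y.

[1] `<polyline>` open polyline, #008000→score S446 F1791: (17.651,92.646) → (175.078,155.719) → (62.175,227.558) → (180.732,102.191) → (176.014,71.713)

[2] `<polygon>` closed polygon, #ff8800→engrave S312 F3616: (131.095,220.055) → (96.313,58.918) → (111.691,77.292) → (131.095,220.055) (closed)

[3] `<circle>` circle, #ff8800→engrave S312 F3616: (62.691,220.339) → (55.085,238.701) → (36.723,246.307) → (18.361,238.701) → (10.755,220.339) → (18.361,201.977) → (36.723,194.371) → (55.085,201.977) → (62.691,220.339) (closed)

[4] `<path>` quadratic bezier, #ff8800→engrave S312 F3616: (111.637,120.038) → (103.990,108.921) → (89.588,98.120) → (68.429,87.634) → (40.514,77.464)

[5] `<path>` cubic bezier, #008000→score S446 F1791: (103.542,256.628) → (104.950,243.066) → (107.818,188.348) → (111.415,124.573) → (115.011,83.838)

[6] `<circle>` circle, #ff8800→engrave S312 F3616: (181.796,44.722) → (170.155,72.827) → (142.050,84.468) → (113.945,72.827) → (102.304,44.722) → (113.945,16.617) → (142.050,4.976) → (170.155,16.617) → (181.796,44.722) (closed)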